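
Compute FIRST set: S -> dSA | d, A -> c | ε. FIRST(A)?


Per alternative of A: FIRST(c) = {c}; FIRST(ε) = {ε}
FIRST(A) = {c, ε}


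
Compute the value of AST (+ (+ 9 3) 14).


Evaluate inner: (+ 9 3) = 12
Evaluate root: (+ 12 14) = 26
Result: 26


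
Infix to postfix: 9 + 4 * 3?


* has higher precedence, evaluate 4*3 first
Postfix: 9 4 3 * +


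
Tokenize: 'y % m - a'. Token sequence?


Scan left to right, longest-match per lexeme
Tokens: ID(y), OP(%), ID(m), OP(-), ID(a)


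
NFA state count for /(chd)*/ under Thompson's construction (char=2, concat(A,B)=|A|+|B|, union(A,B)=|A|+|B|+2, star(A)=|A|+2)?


Syntax tree has 3 char leaf(s), 0 union(s), 1 star(s)
chars contribute 3×2 = 6; each union adds +2; each star adds +2
Total: 6 + 0 + 2 = 8 states


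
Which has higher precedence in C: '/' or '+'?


'/' is multiplicative (level 10); '+' is additive (level 9)
Higher level binds tighter
'/' has higher precedence than '+'


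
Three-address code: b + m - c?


Break into single-operator statements:
t1 = b + m
t2 = t1 - c


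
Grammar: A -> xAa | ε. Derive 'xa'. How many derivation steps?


Derivation: A => xAa => xa
Steps: 2


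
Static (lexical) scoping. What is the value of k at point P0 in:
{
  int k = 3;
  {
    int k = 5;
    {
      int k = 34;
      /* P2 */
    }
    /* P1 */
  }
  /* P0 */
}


k declared in the same block as P0
k = 3


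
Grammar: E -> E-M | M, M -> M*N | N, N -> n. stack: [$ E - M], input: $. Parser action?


handle 'E-M' on top; lookahead ∈ FOLLOW(E) = {-, $}
Action: reduce (E -> E-M)


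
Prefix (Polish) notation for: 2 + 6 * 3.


'*' binds tighter: tree is (+ 2 (* 6 3))
Prefix: + 2 * 6 3


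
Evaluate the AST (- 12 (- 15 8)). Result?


Evaluate inner: (- 15 8) = 7
Evaluate root: (- 12 7) = 5
Result: 5


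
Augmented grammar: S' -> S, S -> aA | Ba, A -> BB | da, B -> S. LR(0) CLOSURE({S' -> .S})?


Start: S' -> .S
For each item with dot before a nonterminal B, add B -> .γ for every B-production
Closure: [S' -> .S, S -> .aA, S -> .Ba, B -> .S]


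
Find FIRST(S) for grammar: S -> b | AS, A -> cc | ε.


Per alternative of S: FIRST(b) = {b}; FIRST(AS) = {b, c}
FIRST(S) = {b, c}


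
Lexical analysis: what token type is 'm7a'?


Pattern: letter/underscore followed by alphanumerics, not a keyword
Type: IDENTIFIER


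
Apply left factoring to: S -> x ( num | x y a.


Common prefix: 'x'
Factored: S -> x S', S' -> ( num | y a


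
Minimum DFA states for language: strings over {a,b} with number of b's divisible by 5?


Track (count of b) mod 5: states 0..4, accept at 0
Minimal DFA: 5 states


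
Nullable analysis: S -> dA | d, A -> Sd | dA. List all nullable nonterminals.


A nonterminal is nullable iff some alternative derives ε (directly, or every symbol in it is nullable)
Nullable: {}


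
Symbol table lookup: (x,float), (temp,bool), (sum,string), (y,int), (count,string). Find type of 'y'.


Lookup 'y' → type int


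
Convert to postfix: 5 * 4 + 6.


Left to right (same or higher precedence on left)
Postfix: 5 4 * 6 +


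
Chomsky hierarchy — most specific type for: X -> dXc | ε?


Single nonterminal LHS, but d^n c^n is not regular
Classification: Type 2 (Context-Free)


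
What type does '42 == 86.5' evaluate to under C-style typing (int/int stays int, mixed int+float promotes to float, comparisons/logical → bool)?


Operand types: int == float
Rule: comparison yields bool
Result type: bool


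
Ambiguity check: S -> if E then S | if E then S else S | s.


dangling else: 'if E then if E then s else s' parses two ways
Ambiguous


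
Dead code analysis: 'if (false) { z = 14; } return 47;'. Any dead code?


condition is constant false, so the whole block is unreachable
Dead: 'if (false) { z = 14; }'


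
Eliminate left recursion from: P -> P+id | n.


Left-recursive alternatives: P+id; non-recursive: n
Introduce P': P -> nP', P' -> +idP' | ε


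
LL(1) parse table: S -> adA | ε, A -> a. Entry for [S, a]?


For [S, a]: 'a' ∈ FIRST(adA)
Entry: S -> adA


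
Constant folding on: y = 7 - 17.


7 - 17 = -10 at compile time
Optimized: y = -10


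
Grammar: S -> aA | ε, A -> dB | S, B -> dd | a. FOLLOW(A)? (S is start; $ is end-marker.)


$ ∈ FOLLOW(S). For each A -> αBβ: add FIRST(β)\{ε} to FOLLOW(B); if β nullable, add FOLLOW(A).
FOLLOW(A) = {$}


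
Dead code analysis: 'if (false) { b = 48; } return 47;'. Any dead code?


condition is constant false, so the whole block is unreachable
Dead: 'if (false) { b = 48; }'


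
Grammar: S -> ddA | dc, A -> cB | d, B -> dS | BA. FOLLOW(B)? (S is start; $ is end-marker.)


$ ∈ FOLLOW(S). For each A -> αBβ: add FIRST(β)\{ε} to FOLLOW(B); if β nullable, add FOLLOW(A).
FOLLOW(B) = {$, c, d}


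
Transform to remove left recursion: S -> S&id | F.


Left-recursive alternatives: S&id; non-recursive: F
Introduce S': S -> FS', S' -> &idS' | ε


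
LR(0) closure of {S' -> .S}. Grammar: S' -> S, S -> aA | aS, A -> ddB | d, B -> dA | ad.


Start: S' -> .S
For each item with dot before a nonterminal B, add B -> .γ for every B-production
Closure: [S' -> .S, S -> .aA, S -> .aS]


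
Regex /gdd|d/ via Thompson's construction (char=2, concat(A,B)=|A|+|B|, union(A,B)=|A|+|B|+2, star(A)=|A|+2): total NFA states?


Syntax tree has 4 char leaf(s), 1 union(s), 0 star(s)
chars contribute 4×2 = 8; each union adds +2; each star adds +2
Total: 8 + 2 + 0 = 10 states


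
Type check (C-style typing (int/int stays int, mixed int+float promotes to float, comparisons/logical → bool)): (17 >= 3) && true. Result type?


Operand types: bool && bool
Rule: logical operators take bool operands and yield bool
Result type: bool


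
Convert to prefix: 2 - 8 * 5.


'*' binds tighter: tree is (- 2 (* 8 5))
Prefix: - 2 * 8 5


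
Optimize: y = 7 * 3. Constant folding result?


7 * 3 = 21 at compile time
Optimized: y = 21


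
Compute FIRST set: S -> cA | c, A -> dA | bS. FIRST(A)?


Per alternative of A: FIRST(dA) = {d}; FIRST(bS) = {b}
FIRST(A) = {b, d}


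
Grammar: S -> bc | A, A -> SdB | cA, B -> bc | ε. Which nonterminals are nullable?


A nonterminal is nullable iff some alternative derives ε (directly, or every symbol in it is nullable)
Nullable: {B}


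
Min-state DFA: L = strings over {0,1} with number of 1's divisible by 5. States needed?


Track (count of 1) mod 5: states 0..4, accept at 0
Minimal DFA: 5 states


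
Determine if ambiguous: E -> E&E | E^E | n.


'n&n^n' has two parse trees (no precedence encoded between & and ^)
Ambiguous


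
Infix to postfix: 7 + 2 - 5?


Left to right (same or higher precedence on left)
Postfix: 7 2 + 5 -


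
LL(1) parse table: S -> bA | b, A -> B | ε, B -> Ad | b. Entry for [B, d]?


For [B, d]: 'd' ∈ FIRST(Ad)
Entry: B -> Ad


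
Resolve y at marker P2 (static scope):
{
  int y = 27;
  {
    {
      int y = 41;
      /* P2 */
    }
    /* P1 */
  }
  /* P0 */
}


y declared in the same block as P2
y = 41


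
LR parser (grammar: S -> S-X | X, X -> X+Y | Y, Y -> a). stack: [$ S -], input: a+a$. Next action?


no handle ('S-' is not any RHS); shift 'a'
Action: shift


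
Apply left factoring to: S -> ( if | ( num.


Common prefix: '('
Factored: S -> ( S', S' -> if | num


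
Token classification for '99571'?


Pattern: digits only
Type: INTEGER_LITERAL


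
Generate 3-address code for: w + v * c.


Break into single-operator statements:
t1 = v * c
t2 = w + t1


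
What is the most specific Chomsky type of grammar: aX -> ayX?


LHS has context (more than one symbol) and |LHS| ≤ |RHS|
Classification: Type 1 (Context-Sensitive)


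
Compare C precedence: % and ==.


'%' is multiplicative (level 10); '==' is equality (level 6)
Higher level binds tighter
'%' has higher precedence than '=='


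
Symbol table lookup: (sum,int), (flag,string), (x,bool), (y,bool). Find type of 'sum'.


Lookup 'sum' → type int


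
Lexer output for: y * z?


Scan left to right, longest-match per lexeme
Tokens: ID(y), OP(*), ID(z)


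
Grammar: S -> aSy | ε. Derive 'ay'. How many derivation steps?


Derivation: S => aSy => ay
Steps: 2


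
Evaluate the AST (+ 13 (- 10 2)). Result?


Evaluate inner: (- 10 2) = 8
Evaluate root: (+ 13 8) = 21
Result: 21


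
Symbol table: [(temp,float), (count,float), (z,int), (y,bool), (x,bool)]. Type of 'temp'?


Lookup 'temp' → type float


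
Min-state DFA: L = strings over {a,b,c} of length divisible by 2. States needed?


Track length mod 2: states 0..1, accept at 0
Minimal DFA: 2 states


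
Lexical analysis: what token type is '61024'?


Pattern: digits only
Type: INTEGER_LITERAL


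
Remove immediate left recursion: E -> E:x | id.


Left-recursive alternatives: E:x; non-recursive: id
Introduce E': E -> idE', E' -> :xE' | ε


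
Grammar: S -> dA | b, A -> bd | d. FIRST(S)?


Per alternative of S: FIRST(dA) = {d}; FIRST(b) = {b}
FIRST(S) = {b, d}


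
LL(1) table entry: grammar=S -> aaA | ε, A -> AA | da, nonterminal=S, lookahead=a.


For [S, a]: 'a' ∈ FIRST(aaA)
Entry: S -> aaA


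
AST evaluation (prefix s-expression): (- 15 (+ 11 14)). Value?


Evaluate inner: (+ 11 14) = 25
Evaluate root: (- 15 25) = -10
Result: -10


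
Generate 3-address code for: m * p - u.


Break into single-operator statements:
t1 = m * p
t2 = t1 - u


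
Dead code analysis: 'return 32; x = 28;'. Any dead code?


statement follows a return and is unreachable
Dead: 'x = 28'


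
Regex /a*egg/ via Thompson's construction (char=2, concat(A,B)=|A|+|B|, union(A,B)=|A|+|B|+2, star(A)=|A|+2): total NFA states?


Syntax tree has 4 char leaf(s), 0 union(s), 1 star(s)
chars contribute 4×2 = 8; each union adds +2; each star adds +2
Total: 8 + 0 + 2 = 10 states


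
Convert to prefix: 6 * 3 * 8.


left-to-right (same/higher precedence on left): tree is (* (* 6 3) 8)
Prefix: * * 6 3 8


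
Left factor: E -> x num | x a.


Common prefix: 'x'
Factored: E -> x E', E' -> num | a


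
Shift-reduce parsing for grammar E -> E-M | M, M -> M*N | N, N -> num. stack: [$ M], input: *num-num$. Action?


shift '*' to continue M -> M*N
Action: shift


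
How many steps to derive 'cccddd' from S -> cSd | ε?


Derivation: S => cSd => ccSdd => cccSddd => cccddd
Steps: 4


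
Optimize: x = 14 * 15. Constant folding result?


14 * 15 = 210 at compile time
Optimized: x = 210


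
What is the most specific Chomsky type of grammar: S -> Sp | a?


Left-linear: every RHS is a terminal or one nonterminal followed by a terminal
Classification: Type 3 (Regular)


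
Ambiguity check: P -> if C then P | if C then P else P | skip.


dangling else: 'if C then if C then skip else skip' parses two ways
Ambiguous


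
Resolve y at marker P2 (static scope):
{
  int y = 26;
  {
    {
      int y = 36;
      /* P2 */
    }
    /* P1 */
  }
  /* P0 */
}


y declared in the same block as P2
y = 36


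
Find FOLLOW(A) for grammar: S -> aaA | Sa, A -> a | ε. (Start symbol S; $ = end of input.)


$ ∈ FOLLOW(S). For each A -> αBβ: add FIRST(β)\{ε} to FOLLOW(B); if β nullable, add FOLLOW(A).
FOLLOW(A) = {$, a}


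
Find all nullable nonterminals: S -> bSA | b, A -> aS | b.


A nonterminal is nullable iff some alternative derives ε (directly, or every symbol in it is nullable)
Nullable: {}


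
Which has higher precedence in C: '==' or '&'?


'==' is equality (level 6); '&' is bitwise AND (level 5)
Higher level binds tighter
'==' has higher precedence than '&'


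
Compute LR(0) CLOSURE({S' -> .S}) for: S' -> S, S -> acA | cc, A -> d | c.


Start: S' -> .S
For each item with dot before a nonterminal B, add B -> .γ for every B-production
Closure: [S' -> .S, S -> .acA, S -> .cc]


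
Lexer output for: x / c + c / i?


Scan left to right, longest-match per lexeme
Tokens: ID(x), OP(/), ID(c), OP(+), ID(c), OP(/), ID(i)


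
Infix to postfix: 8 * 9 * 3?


Left to right (same or higher precedence on left)
Postfix: 8 9 * 3 *


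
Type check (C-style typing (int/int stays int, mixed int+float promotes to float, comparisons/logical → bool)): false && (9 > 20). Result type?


Operand types: bool && bool
Rule: logical operators take bool operands and yield bool
Result type: bool


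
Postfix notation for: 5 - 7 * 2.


* has higher precedence, evaluate 7*2 first
Postfix: 5 7 2 * -


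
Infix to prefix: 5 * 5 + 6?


left-to-right (same/higher precedence on left): tree is (+ (* 5 5) 6)
Prefix: + * 5 5 6


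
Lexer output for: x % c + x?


Scan left to right, longest-match per lexeme
Tokens: ID(x), OP(%), ID(c), OP(+), ID(x)


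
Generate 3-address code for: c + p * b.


Break into single-operator statements:
t1 = p * b
t2 = c + t1


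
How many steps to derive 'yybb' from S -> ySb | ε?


Derivation: S => ySb => yySbb => yybb
Steps: 3


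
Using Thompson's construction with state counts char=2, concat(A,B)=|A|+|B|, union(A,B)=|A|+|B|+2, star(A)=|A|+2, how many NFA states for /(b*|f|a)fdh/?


Syntax tree has 6 char leaf(s), 2 union(s), 1 star(s)
chars contribute 6×2 = 12; each union adds +2; each star adds +2
Total: 12 + 4 + 2 = 18 states


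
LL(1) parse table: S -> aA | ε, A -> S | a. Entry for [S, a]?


For [S, a]: 'a' ∈ FIRST(aA)
Entry: S -> aA


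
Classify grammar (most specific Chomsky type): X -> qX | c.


Right-linear: every RHS is a terminal or a terminal followed by one nonterminal
Classification: Type 3 (Regular)


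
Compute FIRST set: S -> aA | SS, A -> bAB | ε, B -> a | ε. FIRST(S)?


Per alternative of S: FIRST(aA) = {a}; FIRST(SS) = {a}
FIRST(S) = {a}


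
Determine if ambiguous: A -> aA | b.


right-linear, alternatives start with distinct terminals 'a' vs 'b': unique leftmost derivation
Unambiguous


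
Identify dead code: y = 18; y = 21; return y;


first assignment to y is overwritten before any read
Dead: 'y = 18'


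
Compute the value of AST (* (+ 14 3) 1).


Evaluate inner: (+ 14 3) = 17
Evaluate root: (* 17 1) = 17
Result: 17


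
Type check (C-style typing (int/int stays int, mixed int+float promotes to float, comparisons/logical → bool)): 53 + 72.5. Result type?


Operand types: int + float
Rule: mixed int/float promotes to float; int/int stays int
Result type: float


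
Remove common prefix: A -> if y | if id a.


Common prefix: 'if'
Factored: A -> if A', A' -> y | id a


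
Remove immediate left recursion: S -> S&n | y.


Left-recursive alternatives: S&n; non-recursive: y
Introduce S': S -> yS', S' -> &nS' | ε


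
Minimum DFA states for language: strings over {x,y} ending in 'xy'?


Track the longest suffix of input matching a prefix of 'xy': 3 classes (prefixes of length 0..2)
Minimal DFA: 3 states


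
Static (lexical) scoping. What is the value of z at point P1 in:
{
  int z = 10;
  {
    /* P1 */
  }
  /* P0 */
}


P1's block does not declare z; resolves to the enclosing declaration at depth 0
z = 10


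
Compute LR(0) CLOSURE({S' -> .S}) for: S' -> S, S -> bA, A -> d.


Start: S' -> .S
For each item with dot before a nonterminal B, add B -> .γ for every B-production
Closure: [S' -> .S, S -> .bA]


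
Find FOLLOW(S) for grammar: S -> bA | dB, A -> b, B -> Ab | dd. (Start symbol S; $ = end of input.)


$ ∈ FOLLOW(S). For each A -> αBβ: add FIRST(β)\{ε} to FOLLOW(B); if β nullable, add FOLLOW(A).
FOLLOW(S) = {$}


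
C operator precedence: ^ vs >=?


'>=' is relational (level 7); '^' is bitwise XOR (level 4)
Higher level binds tighter
'>=' has higher precedence than '^'


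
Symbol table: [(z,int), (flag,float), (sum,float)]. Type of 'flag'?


Lookup 'flag' → type float


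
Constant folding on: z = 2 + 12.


2 + 12 = 14 at compile time
Optimized: z = 14


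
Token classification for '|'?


Pattern: operator symbol
Type: OPERATOR


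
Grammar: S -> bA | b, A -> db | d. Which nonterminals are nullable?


A nonterminal is nullable iff some alternative derives ε (directly, or every symbol in it is nullable)
Nullable: {}


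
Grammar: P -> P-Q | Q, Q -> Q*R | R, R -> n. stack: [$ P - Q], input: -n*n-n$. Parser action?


handle 'P-Q' on top; lookahead ∈ FOLLOW(P) = {-, $}
Action: reduce (P -> P-Q)


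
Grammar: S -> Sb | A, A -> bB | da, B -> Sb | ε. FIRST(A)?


Per alternative of A: FIRST(bB) = {b}; FIRST(da) = {d}
FIRST(A) = {b, d}


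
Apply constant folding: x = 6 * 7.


6 * 7 = 42 at compile time
Optimized: x = 42


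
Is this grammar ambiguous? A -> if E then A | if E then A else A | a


dangling else: 'if E then if E then a else a' parses two ways
Ambiguous


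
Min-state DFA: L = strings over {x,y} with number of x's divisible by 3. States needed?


Track (count of x) mod 3: states 0..2, accept at 0
Minimal DFA: 3 states


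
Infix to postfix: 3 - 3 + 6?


Left to right (same or higher precedence on left)
Postfix: 3 3 - 6 +


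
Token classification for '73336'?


Pattern: digits only
Type: INTEGER_LITERAL


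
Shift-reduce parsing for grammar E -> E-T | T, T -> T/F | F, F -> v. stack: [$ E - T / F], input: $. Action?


handle 'T/F' on top
Action: reduce (T -> T/F)


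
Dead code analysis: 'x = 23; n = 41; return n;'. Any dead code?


x is assigned but never read
Dead: 'x = 23'


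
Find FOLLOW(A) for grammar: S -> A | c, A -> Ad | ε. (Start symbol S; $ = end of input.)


$ ∈ FOLLOW(S). For each A -> αBβ: add FIRST(β)\{ε} to FOLLOW(B); if β nullable, add FOLLOW(A).
FOLLOW(A) = {$, d}


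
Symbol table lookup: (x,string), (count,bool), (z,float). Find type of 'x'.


Lookup 'x' → type string


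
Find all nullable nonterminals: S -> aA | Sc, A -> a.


A nonterminal is nullable iff some alternative derives ε (directly, or every symbol in it is nullable)
Nullable: {}


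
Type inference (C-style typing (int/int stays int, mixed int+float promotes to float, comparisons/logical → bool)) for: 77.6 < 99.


Operand types: float < int
Rule: comparison yields bool
Result type: bool


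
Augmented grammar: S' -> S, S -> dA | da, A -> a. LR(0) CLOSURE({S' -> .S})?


Start: S' -> .S
For each item with dot before a nonterminal B, add B -> .γ for every B-production
Closure: [S' -> .S, S -> .dA, S -> .da]


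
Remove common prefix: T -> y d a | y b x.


Common prefix: 'y'
Factored: T -> y T', T' -> d a | b x


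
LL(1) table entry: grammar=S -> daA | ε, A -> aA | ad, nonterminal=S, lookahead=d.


For [S, d]: 'd' ∈ FIRST(daA)
Entry: S -> daA


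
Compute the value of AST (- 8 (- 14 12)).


Evaluate inner: (- 14 12) = 2
Evaluate root: (- 8 2) = 6
Result: 6


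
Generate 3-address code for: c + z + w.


Break into single-operator statements:
t1 = c + z
t2 = t1 + w


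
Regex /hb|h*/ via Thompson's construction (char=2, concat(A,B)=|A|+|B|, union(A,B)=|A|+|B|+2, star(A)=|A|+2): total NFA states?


Syntax tree has 3 char leaf(s), 1 union(s), 1 star(s)
chars contribute 3×2 = 6; each union adds +2; each star adds +2
Total: 6 + 2 + 2 = 10 states


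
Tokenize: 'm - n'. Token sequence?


Scan left to right, longest-match per lexeme
Tokens: ID(m), OP(-), ID(n)


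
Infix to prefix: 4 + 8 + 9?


left-to-right (same/higher precedence on left): tree is (+ (+ 4 8) 9)
Prefix: + + 4 8 9


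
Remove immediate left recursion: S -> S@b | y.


Left-recursive alternatives: S@b; non-recursive: y
Introduce S': S -> yS', S' -> @bS' | ε


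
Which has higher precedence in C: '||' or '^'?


'^' is bitwise XOR (level 4); '||' is logical OR (level 1)
Higher level binds tighter
'^' has higher precedence than '||'


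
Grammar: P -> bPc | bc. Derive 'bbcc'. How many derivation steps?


Derivation: P => bPc => bbcc
Steps: 2


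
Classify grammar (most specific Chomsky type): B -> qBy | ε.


Single nonterminal LHS, but q^n y^n is not regular
Classification: Type 2 (Context-Free)


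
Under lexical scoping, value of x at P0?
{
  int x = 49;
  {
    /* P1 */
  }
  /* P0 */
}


x declared in the same block as P0
x = 49


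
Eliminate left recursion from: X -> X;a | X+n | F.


Left-recursive alternatives: X;a, X+n; non-recursive: F
Introduce X': X -> FX', X' -> ;aX' | +nX' | ε


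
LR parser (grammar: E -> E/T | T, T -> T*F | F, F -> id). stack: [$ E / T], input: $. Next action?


handle 'E/T' on top; lookahead ∈ FOLLOW(E) = {/, $}
Action: reduce (E -> E/T)


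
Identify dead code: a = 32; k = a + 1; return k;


a is read by k's definition; k is returned
No dead code


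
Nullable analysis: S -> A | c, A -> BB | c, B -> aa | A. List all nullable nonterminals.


A nonterminal is nullable iff some alternative derives ε (directly, or every symbol in it is nullable)
Nullable: {}


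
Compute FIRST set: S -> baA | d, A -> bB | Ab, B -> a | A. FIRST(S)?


Per alternative of S: FIRST(baA) = {b}; FIRST(d) = {d}
FIRST(S) = {b, d}


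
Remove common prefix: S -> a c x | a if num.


Common prefix: 'a'
Factored: S -> a S', S' -> c x | if num


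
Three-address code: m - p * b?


Break into single-operator statements:
t1 = p * b
t2 = m - t1


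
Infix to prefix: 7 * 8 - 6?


left-to-right (same/higher precedence on left): tree is (- (* 7 8) 6)
Prefix: - * 7 8 6


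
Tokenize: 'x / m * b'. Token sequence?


Scan left to right, longest-match per lexeme
Tokens: ID(x), OP(/), ID(m), OP(*), ID(b)


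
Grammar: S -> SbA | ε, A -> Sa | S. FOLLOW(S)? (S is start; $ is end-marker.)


$ ∈ FOLLOW(S). For each A -> αBβ: add FIRST(β)\{ε} to FOLLOW(B); if β nullable, add FOLLOW(A).
FOLLOW(S) = {$, a, b}


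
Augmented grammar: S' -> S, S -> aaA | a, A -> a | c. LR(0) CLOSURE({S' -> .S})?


Start: S' -> .S
For each item with dot before a nonterminal B, add B -> .γ for every B-production
Closure: [S' -> .S, S -> .aaA, S -> .a]


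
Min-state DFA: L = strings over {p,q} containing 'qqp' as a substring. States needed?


KMP-style automaton: 3 progress states + 1 absorbing accept = 4
Minimal DFA: 4 states


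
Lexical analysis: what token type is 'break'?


Pattern: reserved word
Type: KEYWORD


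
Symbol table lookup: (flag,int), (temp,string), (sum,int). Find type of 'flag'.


Lookup 'flag' → type int


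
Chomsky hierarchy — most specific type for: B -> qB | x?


Right-linear: every RHS is a terminal or a terminal followed by one nonterminal
Classification: Type 3 (Regular)


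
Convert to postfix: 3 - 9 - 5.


Left to right (same or higher precedence on left)
Postfix: 3 9 - 5 -


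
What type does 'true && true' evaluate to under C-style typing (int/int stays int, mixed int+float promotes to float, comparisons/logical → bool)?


Operand types: bool && bool
Rule: logical operators take bool operands and yield bool
Result type: bool


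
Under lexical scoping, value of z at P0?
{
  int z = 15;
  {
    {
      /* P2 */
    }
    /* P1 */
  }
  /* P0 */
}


z declared in the same block as P0
z = 15


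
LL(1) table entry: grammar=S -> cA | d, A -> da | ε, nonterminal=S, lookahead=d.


For [S, d]: 'd' ∈ FIRST(d)
Entry: S -> d


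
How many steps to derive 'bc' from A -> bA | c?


Derivation: A => bA => bc
Steps: 2


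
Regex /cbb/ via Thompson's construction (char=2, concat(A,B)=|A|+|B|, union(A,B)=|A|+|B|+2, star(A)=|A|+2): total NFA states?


Syntax tree has 3 char leaf(s), 0 union(s), 0 star(s)
chars contribute 3×2 = 6; each union adds +2; each star adds +2
Total: 6 + 0 + 0 = 6 states


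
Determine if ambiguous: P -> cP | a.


right-linear, alternatives start with distinct terminals 'c' vs 'a': unique leftmost derivation
Unambiguous


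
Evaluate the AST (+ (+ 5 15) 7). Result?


Evaluate inner: (+ 5 15) = 20
Evaluate root: (+ 20 7) = 27
Result: 27


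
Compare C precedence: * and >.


'*' is multiplicative (level 10); '>' is relational (level 7)
Higher level binds tighter
'*' has higher precedence than '>'


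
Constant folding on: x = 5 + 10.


5 + 10 = 15 at compile time
Optimized: x = 15


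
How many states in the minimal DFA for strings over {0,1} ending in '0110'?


Track the longest suffix of input matching a prefix of '0110': 5 classes (prefixes of length 0..4)
Minimal DFA: 5 states


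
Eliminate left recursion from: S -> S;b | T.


Left-recursive alternatives: S;b; non-recursive: T
Introduce S': S -> TS', S' -> ;bS' | ε


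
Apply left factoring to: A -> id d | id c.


Common prefix: 'id'
Factored: A -> id A', A' -> d | c


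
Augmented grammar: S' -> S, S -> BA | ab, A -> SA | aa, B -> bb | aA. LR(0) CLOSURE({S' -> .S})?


Start: S' -> .S
For each item with dot before a nonterminal B, add B -> .γ for every B-production
Closure: [S' -> .S, S -> .BA, S -> .ab, B -> .bb, B -> .aA]


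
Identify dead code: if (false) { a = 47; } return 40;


condition is constant false, so the whole block is unreachable
Dead: 'if (false) { a = 47; }'


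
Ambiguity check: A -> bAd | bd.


balanced b^n…d^n: each string has a unique parse
Unambiguous


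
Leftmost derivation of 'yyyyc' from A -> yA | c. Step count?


Derivation: A => yA => yyA => yyyA => yyyyA => yyyyc
Steps: 5


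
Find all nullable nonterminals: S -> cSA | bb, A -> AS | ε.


A nonterminal is nullable iff some alternative derives ε (directly, or every symbol in it is nullable)
Nullable: {A}


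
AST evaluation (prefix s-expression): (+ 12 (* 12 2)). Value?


Evaluate inner: (* 12 2) = 24
Evaluate root: (+ 12 24) = 36
Result: 36


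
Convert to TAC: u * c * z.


Break into single-operator statements:
t1 = u * c
t2 = t1 * z


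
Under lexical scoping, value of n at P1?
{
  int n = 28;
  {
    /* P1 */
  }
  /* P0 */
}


P1's block does not declare n; resolves to the enclosing declaration at depth 0
n = 28


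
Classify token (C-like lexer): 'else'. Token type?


Pattern: reserved word
Type: KEYWORD


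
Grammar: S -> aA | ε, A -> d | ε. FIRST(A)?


Per alternative of A: FIRST(d) = {d}; FIRST(ε) = {ε}
FIRST(A) = {d, ε}


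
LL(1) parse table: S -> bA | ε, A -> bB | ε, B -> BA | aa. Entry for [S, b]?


For [S, b]: 'b' ∈ FIRST(bA)
Entry: S -> bA


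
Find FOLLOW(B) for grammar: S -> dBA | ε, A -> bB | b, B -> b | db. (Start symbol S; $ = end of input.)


$ ∈ FOLLOW(S). For each A -> αBβ: add FIRST(β)\{ε} to FOLLOW(B); if β nullable, add FOLLOW(A).
FOLLOW(B) = {$, b}


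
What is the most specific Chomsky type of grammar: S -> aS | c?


Right-linear: every RHS is a terminal or a terminal followed by one nonterminal
Classification: Type 3 (Regular)


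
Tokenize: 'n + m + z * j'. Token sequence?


Scan left to right, longest-match per lexeme
Tokens: ID(n), OP(+), ID(m), OP(+), ID(z), OP(*), ID(j)


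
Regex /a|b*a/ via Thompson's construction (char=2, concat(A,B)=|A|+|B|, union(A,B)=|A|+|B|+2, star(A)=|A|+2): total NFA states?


Syntax tree has 3 char leaf(s), 1 union(s), 1 star(s)
chars contribute 3×2 = 6; each union adds +2; each star adds +2
Total: 6 + 2 + 2 = 10 states


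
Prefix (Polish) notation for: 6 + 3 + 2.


left-to-right (same/higher precedence on left): tree is (+ (+ 6 3) 2)
Prefix: + + 6 3 2


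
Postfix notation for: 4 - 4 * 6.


* has higher precedence, evaluate 4*6 first
Postfix: 4 4 6 * -


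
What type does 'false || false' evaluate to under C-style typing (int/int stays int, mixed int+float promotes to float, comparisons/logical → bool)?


Operand types: bool || bool
Rule: logical operators take bool operands and yield bool
Result type: bool


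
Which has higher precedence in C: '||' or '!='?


'!=' is equality (level 6); '||' is logical OR (level 1)
Higher level binds tighter
'!=' has higher precedence than '||'


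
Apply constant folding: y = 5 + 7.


5 + 7 = 12 at compile time
Optimized: y = 12


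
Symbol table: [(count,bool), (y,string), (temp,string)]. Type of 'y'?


Lookup 'y' → type string


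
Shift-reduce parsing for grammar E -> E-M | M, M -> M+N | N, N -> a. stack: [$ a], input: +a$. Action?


'a' on top is the handle for N -> a
Action: reduce (N -> a)


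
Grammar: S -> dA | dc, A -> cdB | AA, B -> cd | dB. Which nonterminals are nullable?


A nonterminal is nullable iff some alternative derives ε (directly, or every symbol in it is nullable)
Nullable: {}


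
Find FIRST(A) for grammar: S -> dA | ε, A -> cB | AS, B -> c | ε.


Per alternative of A: FIRST(cB) = {c}; FIRST(AS) = {c}
FIRST(A) = {c}


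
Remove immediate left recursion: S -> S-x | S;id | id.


Left-recursive alternatives: S-x, S;id; non-recursive: id
Introduce S': S -> idS', S' -> -xS' | ;idS' | ε


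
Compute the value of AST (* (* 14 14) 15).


Evaluate inner: (* 14 14) = 196
Evaluate root: (* 196 15) = 2940
Result: 2940


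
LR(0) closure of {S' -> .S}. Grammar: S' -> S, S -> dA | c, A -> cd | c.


Start: S' -> .S
For each item with dot before a nonterminal B, add B -> .γ for every B-production
Closure: [S' -> .S, S -> .dA, S -> .c]


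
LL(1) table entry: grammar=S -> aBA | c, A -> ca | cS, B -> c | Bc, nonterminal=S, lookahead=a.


For [S, a]: 'a' ∈ FIRST(aBA)
Entry: S -> aBA


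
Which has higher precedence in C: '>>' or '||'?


'>>' is shift (level 8); '||' is logical OR (level 1)
Higher level binds tighter
'>>' has higher precedence than '||'


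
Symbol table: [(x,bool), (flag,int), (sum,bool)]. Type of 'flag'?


Lookup 'flag' → type int


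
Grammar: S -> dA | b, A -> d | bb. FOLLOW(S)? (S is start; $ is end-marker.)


$ ∈ FOLLOW(S). For each A -> αBβ: add FIRST(β)\{ε} to FOLLOW(B); if β nullable, add FOLLOW(A).
FOLLOW(S) = {$}


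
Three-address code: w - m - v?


Break into single-operator statements:
t1 = w - m
t2 = t1 - v


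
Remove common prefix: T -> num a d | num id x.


Common prefix: 'num'
Factored: T -> num T', T' -> a d | id x


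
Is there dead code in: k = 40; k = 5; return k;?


first assignment to k is overwritten before any read
Dead: 'k = 40'


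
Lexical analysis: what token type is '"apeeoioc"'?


Pattern: double-quoted sequence
Type: STRING_LITERAL


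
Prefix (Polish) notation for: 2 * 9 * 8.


left-to-right (same/higher precedence on left): tree is (* (* 2 9) 8)
Prefix: * * 2 9 8


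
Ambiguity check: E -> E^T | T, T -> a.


precedence layered via separate nonterminal T: deterministic
Unambiguous


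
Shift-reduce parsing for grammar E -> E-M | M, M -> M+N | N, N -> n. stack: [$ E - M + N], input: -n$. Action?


handle 'M+N' on top
Action: reduce (M -> M+N)


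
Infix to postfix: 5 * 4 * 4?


Left to right (same or higher precedence on left)
Postfix: 5 4 * 4 *


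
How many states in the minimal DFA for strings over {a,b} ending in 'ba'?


Track the longest suffix of input matching a prefix of 'ba': 3 classes (prefixes of length 0..2)
Minimal DFA: 3 states


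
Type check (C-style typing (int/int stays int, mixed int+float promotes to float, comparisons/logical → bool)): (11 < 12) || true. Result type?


Operand types: bool || bool
Rule: logical operators take bool operands and yield bool
Result type: bool


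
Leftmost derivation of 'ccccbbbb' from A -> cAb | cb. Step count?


Derivation: A => cAb => ccAbb => cccAbbb => ccccbbbb
Steps: 4


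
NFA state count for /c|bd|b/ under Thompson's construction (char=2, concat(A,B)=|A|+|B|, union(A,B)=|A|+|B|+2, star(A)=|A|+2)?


Syntax tree has 4 char leaf(s), 2 union(s), 0 star(s)
chars contribute 4×2 = 8; each union adds +2; each star adds +2
Total: 8 + 4 + 0 = 12 states


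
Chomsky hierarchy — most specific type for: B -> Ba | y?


Left-linear: every RHS is a terminal or one nonterminal followed by a terminal
Classification: Type 3 (Regular)


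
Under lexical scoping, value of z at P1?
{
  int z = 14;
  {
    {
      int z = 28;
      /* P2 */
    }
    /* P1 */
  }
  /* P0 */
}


P1's block does not declare z; resolves to the enclosing declaration at depth 0
z = 14


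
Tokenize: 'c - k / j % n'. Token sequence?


Scan left to right, longest-match per lexeme
Tokens: ID(c), OP(-), ID(k), OP(/), ID(j), OP(%), ID(n)


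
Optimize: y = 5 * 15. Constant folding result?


5 * 15 = 75 at compile time
Optimized: y = 75


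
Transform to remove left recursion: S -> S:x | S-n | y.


Left-recursive alternatives: S:x, S-n; non-recursive: y
Introduce S': S -> yS', S' -> :xS' | -nS' | ε


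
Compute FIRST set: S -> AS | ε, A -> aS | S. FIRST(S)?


Per alternative of S: FIRST(AS) = {a, ε}; FIRST(ε) = {ε}
FIRST(S) = {a, ε}


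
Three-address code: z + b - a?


Break into single-operator statements:
t1 = z + b
t2 = t1 - a


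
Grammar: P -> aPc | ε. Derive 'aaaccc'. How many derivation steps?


Derivation: P => aPc => aaPcc => aaaPccc => aaaccc
Steps: 4


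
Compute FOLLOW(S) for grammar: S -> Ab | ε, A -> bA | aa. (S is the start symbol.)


$ ∈ FOLLOW(S). For each A -> αBβ: add FIRST(β)\{ε} to FOLLOW(B); if β nullable, add FOLLOW(A).
FOLLOW(S) = {$}


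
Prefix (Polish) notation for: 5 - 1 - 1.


left-to-right (same/higher precedence on left): tree is (- (- 5 1) 1)
Prefix: - - 5 1 1


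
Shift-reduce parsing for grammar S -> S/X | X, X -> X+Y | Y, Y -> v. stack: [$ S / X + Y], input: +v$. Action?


handle 'X+Y' on top
Action: reduce (X -> X+Y)


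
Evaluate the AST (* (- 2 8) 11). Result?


Evaluate inner: (- 2 8) = -6
Evaluate root: (* -6 11) = -66
Result: -66


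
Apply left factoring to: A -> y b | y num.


Common prefix: 'y'
Factored: A -> y A', A' -> b | num


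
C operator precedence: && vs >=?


'>=' is relational (level 7); '&&' is logical AND (level 2)
Higher level binds tighter
'>=' has higher precedence than '&&'


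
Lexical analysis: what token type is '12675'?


Pattern: digits only
Type: INTEGER_LITERAL


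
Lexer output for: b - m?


Scan left to right, longest-match per lexeme
Tokens: ID(b), OP(-), ID(m)


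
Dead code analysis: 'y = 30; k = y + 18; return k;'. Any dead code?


y is read by k's definition; k is returned
No dead code


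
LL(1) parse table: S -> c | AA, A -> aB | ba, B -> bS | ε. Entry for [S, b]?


For [S, b]: 'b' ∈ FIRST(AA)
Entry: S -> AA


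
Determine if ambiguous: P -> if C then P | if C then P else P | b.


dangling else: 'if C then if C then b else b' parses two ways
Ambiguous


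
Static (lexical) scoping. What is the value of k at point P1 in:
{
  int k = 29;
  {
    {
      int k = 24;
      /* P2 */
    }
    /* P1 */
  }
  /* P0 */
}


P1's block does not declare k; resolves to the enclosing declaration at depth 0
k = 29


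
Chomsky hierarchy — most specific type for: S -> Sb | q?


Left-linear: every RHS is a terminal or one nonterminal followed by a terminal
Classification: Type 3 (Regular)


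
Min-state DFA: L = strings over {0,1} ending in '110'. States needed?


Track the longest suffix of input matching a prefix of '110': 4 classes (prefixes of length 0..3)
Minimal DFA: 4 states


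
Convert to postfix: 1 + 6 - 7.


Left to right (same or higher precedence on left)
Postfix: 1 6 + 7 -


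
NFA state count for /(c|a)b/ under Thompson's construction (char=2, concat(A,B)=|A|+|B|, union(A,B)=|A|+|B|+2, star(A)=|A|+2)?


Syntax tree has 3 char leaf(s), 1 union(s), 0 star(s)
chars contribute 3×2 = 6; each union adds +2; each star adds +2
Total: 6 + 2 + 0 = 8 states


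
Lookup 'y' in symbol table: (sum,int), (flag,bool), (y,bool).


Lookup 'y' → type bool


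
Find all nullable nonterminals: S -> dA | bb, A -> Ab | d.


A nonterminal is nullable iff some alternative derives ε (directly, or every symbol in it is nullable)
Nullable: {}


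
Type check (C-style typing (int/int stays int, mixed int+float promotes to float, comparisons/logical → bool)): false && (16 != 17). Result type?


Operand types: bool && bool
Rule: logical operators take bool operands and yield bool
Result type: bool


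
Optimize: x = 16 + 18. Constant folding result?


16 + 18 = 34 at compile time
Optimized: x = 34


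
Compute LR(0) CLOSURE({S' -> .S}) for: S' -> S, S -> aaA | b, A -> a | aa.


Start: S' -> .S
For each item with dot before a nonterminal B, add B -> .γ for every B-production
Closure: [S' -> .S, S -> .aaA, S -> .b]


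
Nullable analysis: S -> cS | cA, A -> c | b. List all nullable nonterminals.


A nonterminal is nullable iff some alternative derives ε (directly, or every symbol in it is nullable)
Nullable: {}


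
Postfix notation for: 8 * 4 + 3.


Left to right (same or higher precedence on left)
Postfix: 8 4 * 3 +


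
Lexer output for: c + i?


Scan left to right, longest-match per lexeme
Tokens: ID(c), OP(+), ID(i)


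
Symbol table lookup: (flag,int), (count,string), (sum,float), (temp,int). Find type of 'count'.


Lookup 'count' → type string


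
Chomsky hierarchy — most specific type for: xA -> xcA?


LHS has context (more than one symbol) and |LHS| ≤ |RHS|
Classification: Type 1 (Context-Sensitive)


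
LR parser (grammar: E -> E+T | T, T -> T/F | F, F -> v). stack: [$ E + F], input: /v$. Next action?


'F' (not preceded by T/) is the handle for T -> F
Action: reduce (T -> F)


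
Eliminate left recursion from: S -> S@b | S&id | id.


Left-recursive alternatives: S@b, S&id; non-recursive: id
Introduce S': S -> idS', S' -> @bS' | &idS' | ε


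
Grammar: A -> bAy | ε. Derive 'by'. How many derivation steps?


Derivation: A => bAy => by
Steps: 2


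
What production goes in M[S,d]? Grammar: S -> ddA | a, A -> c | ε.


For [S, d]: 'd' ∈ FIRST(ddA)
Entry: S -> ddA


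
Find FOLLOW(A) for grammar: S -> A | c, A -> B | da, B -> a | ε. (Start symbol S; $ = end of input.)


$ ∈ FOLLOW(S). For each A -> αBβ: add FIRST(β)\{ε} to FOLLOW(B); if β nullable, add FOLLOW(A).
FOLLOW(A) = {$}


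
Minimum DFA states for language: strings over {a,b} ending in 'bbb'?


Track the longest suffix of input matching a prefix of 'bbb': 4 classes (prefixes of length 0..3)
Minimal DFA: 4 states


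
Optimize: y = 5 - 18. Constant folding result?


5 - 18 = -13 at compile time
Optimized: y = -13


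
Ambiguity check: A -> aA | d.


right-linear, alternatives start with distinct terminals 'a' vs 'd': unique leftmost derivation
Unambiguous


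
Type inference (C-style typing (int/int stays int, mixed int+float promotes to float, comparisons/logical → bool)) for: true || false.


Operand types: bool || bool
Rule: logical operators take bool operands and yield bool
Result type: bool


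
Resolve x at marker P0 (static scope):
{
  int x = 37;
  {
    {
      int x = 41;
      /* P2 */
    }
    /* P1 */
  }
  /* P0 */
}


x declared in the same block as P0
x = 37


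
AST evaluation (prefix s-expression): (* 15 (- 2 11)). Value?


Evaluate inner: (- 2 11) = -9
Evaluate root: (* 15 -9) = -135
Result: -135


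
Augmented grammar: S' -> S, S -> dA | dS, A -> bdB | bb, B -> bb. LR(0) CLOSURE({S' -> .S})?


Start: S' -> .S
For each item with dot before a nonterminal B, add B -> .γ for every B-production
Closure: [S' -> .S, S -> .dA, S -> .dS]
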